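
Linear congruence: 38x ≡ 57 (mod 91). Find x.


GCD(38, 91) = 1, unique solution
a^(-1) mod 91 = 12
x = 12 * 57 mod 91 = 47

x ≡ 47 (mod 91)


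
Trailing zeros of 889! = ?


floor(889/5) = 177
floor(889/25) = 35
floor(889/125) = 7
floor(889/625) = 1
Total = 220

220 trailing zeros


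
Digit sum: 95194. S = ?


9 + 5 + 1 + 9 + 4 = 28


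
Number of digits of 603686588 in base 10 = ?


603686588 has 9 digits in base 10
floor(log10(603686588)) + 1 = floor(8.7808) + 1 = 9

9 digits (base 10)


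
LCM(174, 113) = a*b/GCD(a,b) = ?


GCD(174, 113) = 1
LCM = 174*113/1 = 19662/1 = 19662

LCM = 19662


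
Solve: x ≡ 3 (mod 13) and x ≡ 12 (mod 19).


M = 13*19 = 247
M1 = M/13 = 19, M2 = M/19 = 13
M1^(-1) mod 13 = 11, M2^(-1) mod 19 = 3
x = 3*19*11 + 12*13*3 = 1095
1095 mod 247 = 107
Check: 107 mod 13 = 3 ✓, 107 mod 19 = 12 ✓

x ≡ 107 (mod 247)


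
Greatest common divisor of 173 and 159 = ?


173 = 1 * 159 + 14
159 = 11 * 14 + 5
14 = 2 * 5 + 4
5 = 1 * 4 + 1
4 = 4 * 1 + 0
GCD = 1


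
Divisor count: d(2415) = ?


2415 = 3^1 × 5^1 × 7^1 × 23^1
d(2415) = (1+1) × (1+1) × (1+1) × (1+1) = 16

16 divisors


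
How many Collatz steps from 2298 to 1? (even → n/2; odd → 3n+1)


2298 → 1149 → 3448 → 1724 → 862 → 431 → 1294 → 647 → 1942 → 971 → 2914 → 1457 → 4372 → 2186 → 1093 → 3280 → 1640 → 820 → 410 → 205 → 616 → 308 → 154 → 77 → 232 → 116 → 58 → 29 → 88 → 44 → 22 → 11 → 34 → 17 → 52 → 26 → 13 → 40 → 20 → 10 → 5 → 16 → 8 → 4 → 2 → 1
Total steps = 45

45 steps


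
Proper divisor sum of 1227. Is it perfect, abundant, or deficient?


Proper divisors: 1, 3, 409
Sum = 1 + 3 + 409 = 413
413 < 1227 → deficient

s(1227) = 413 (deficient)


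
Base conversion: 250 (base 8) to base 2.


250 (base 8) = 168 (decimal)
168 (decimal) = 10101000 (base 2)


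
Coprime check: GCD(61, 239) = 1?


Euclidean algorithm:
239 = 3 * 61 + 56
61 = 1 * 56 + 5
56 = 11 * 5 + 1
5 = 5 * 1 + 0
GCD(61, 239) = 1

Yes, coprime (GCD = 1)


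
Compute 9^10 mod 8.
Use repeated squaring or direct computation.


9^1 mod 8 = 1
9^2 mod 8 = 1
9^3 mod 8 = 1
9^4 mod 8 = 1
9^5 mod 8 = 1
9^6 mod 8 = 1
9^7 mod 8 = 1
9^8 mod 8 = 1
9^9 mod 8 = 1
9^10 mod 8 = 1


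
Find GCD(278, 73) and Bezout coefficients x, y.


Tabular extended Euclidean (each row: r = 278*s + 73*t):
r=278, s=1, t=0
r=73, s=0, t=1
q=3: r=59, s=1, t=-3   [278*(1) + 73*(-3) = 59]
q=1: r=14, s=-1, t=4   [278*(-1) + 73*(4) = 14]
q=4: r=3, s=5, t=-19   [278*(5) + 73*(-19) = 3]
q=4: r=2, s=-21, t=80   [278*(-21) + 73*(80) = 2]
q=1: r=1, s=26, t=-99   [278*(26) + 73*(-99) = 1]
q=2: r=0, s=-73, t=278   [278*(-73) + 73*(278) = 0]
GCD = 1; from the row with r=1: x=26, y=-99
Check: 278*(26) + 73*(-99) = 7228 - 7227 = 1

GCD = 1, x = 26, y = -99


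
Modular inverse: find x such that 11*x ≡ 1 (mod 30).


Use the extended Euclidean algorithm on (30, 11); each row r = 30*s + 11*t:
r=30, s=1, t=0
r=11, s=0, t=1
q=2: r=8, s=1, t=-2   [30*(1) + 11*(-2) = 8]
q=1: r=3, s=-1, t=3   [30*(-1) + 11*(3) = 3]
q=2: r=2, s=3, t=-8   [30*(3) + 11*(-8) = 2]
q=1: r=1, s=-4, t=11   [30*(-4) + 11*(11) = 1]
q=2: r=0, s=11, t=-30   [30*(11) + 11*(-30) = 0]
GCD = 1 with t = 11, so 11*(11) ≡ 1 (mod 30)
Inverse = 11 mod 30 = 11
Check: 11 * 11 = 121 ≡ 1 (mod 30)

11^(-1) ≡ 11 (mod 30)


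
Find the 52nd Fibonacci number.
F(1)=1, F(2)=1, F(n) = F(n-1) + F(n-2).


Sequence: 1, 1, 2, 3, 5, 8, 13, 21, 34, 55, 89, 144, 233, 377, 610, 987, 1597, 2584, 4181, 6765, 10946, 17711, 28657, 46368, 75025, 121393, 196418, 317811, 514229, 832040, 1346269, 2178309, 3524578, 5702887, 9227465, 14930352, 24157817, 39088169, 63245986, 102334155, 165580141, 267914296, 433494437, 701408733, 1134903170, 1836311903, 2971215073, 4807526976, 7778742049, 12586269025, 20365011074, 32951280099
F(52) = 32951280099


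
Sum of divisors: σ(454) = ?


Divisors of 454: 1, 2, 227, 454
Sum = 1 + 2 + 227 + 454 = 684

σ(454) = 684


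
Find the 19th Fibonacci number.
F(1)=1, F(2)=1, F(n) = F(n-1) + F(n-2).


Sequence: 1, 1, 2, 3, 5, 8, 13, 21, 34, 55, 89, 144, 233, 377, 610, 987, 1597, 2584, 4181
F(19) = 4181


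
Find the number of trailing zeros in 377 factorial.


floor(377/5) = 75
floor(377/25) = 15
floor(377/125) = 3
Total = 93

93 trailing zeros


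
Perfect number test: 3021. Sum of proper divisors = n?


Proper divisors of 3021: 1, 3, 19, 53, 57, 159, 1007
Sum = 1 + 3 + 19 + 53 + 57 + 159 + 1007 = 1299

No, 3021 is not perfect (1299 ≠ 3021)


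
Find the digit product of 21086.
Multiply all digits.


2 × 1 × 0 × 8 × 6 = 0


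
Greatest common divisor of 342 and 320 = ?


342 = 1 * 320 + 22
320 = 14 * 22 + 12
22 = 1 * 12 + 10
12 = 1 * 10 + 2
10 = 5 * 2 + 0
GCD = 2


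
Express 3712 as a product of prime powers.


3712 / 2 = 1856
1856 / 2 = 928
928 / 2 = 464
464 / 2 = 232
232 / 2 = 116
116 / 2 = 58
58 / 2 = 29
29 / 29 = 1
3712 = 2^7 × 29


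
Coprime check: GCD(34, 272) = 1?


Euclidean algorithm:
272 = 8 * 34 + 0
GCD(34, 272) = 34

No, not coprime (GCD = 34)


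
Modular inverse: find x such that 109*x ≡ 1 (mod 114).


Use the extended Euclidean algorithm on (114, 109); each row r = 114*s + 109*t:
r=114, s=1, t=0
r=109, s=0, t=1
q=1: r=5, s=1, t=-1   [114*(1) + 109*(-1) = 5]
q=21: r=4, s=-21, t=22   [114*(-21) + 109*(22) = 4]
q=1: r=1, s=22, t=-23   [114*(22) + 109*(-23) = 1]
q=4: r=0, s=-109, t=114   [114*(-109) + 109*(114) = 0]
GCD = 1 with t = -23, so 109*(-23) ≡ 1 (mod 114)
Inverse = -23 mod 114 = 91
Check: 109 * 91 = 9919 ≡ 1 (mod 114)

109^(-1) ≡ 91 (mod 114)


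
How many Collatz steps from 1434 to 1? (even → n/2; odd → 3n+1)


1434 → 717 → 2152 → 1076 → 538 → 269 → 808 → 404 → 202 → 101 → 304 → 152 → 76 → 38 → 19 → 58 → 29 → 88 → 44 → 22 → 11 → 34 → 17 → 52 → 26 → 13 → 40 → 20 → 10 → 5 → 16 → 8 → 4 → 2 → 1
Total steps = 34

34 steps


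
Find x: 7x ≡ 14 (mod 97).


GCD(7, 97) = 1, unique solution
a^(-1) mod 97 = 14
x = 14 * 14 mod 97 = 2

x ≡ 2 (mod 97)


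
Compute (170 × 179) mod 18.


170 × 179 = 30430
30430 mod 18 = 10


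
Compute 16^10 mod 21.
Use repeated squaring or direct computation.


16^1 mod 21 = 16
16^2 mod 21 = 4
16^3 mod 21 = 1
16^4 mod 21 = 16
16^5 mod 21 = 4
16^6 mod 21 = 1
16^7 mod 21 = 16
16^8 mod 21 = 4
16^9 mod 21 = 1
16^10 mod 21 = 16


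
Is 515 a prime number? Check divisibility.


515 / 5 = 103 (exact division)
515 is NOT prime.

No, 515 is not prime


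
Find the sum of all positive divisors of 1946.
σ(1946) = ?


Divisors of 1946: 1, 2, 7, 14, 139, 278, 973, 1946
Sum = 1 + 2 + 7 + 14 + 139 + 278 + 973 + 1946 = 3360

σ(1946) = 3360


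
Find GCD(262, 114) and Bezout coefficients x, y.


Tabular extended Euclidean (each row: r = 262*s + 114*t):
r=262, s=1, t=0
r=114, s=0, t=1
q=2: r=34, s=1, t=-2   [262*(1) + 114*(-2) = 34]
q=3: r=12, s=-3, t=7   [262*(-3) + 114*(7) = 12]
q=2: r=10, s=7, t=-16   [262*(7) + 114*(-16) = 10]
q=1: r=2, s=-10, t=23   [262*(-10) + 114*(23) = 2]
q=5: r=0, s=57, t=-131   [262*(57) + 114*(-131) = 0]
GCD = 2; from the row with r=2: x=-10, y=23
Check: 262*(-10) + 114*(23) = -2620 + 2622 = 2

GCD = 2, x = -10, y = 23


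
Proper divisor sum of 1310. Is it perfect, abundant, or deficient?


Proper divisors: 1, 2, 5, 10, 131, 262, 655
Sum = 1 + 2 + 5 + 10 + 131 + 262 + 655 = 1066
1066 < 1310 → deficient

s(1310) = 1066 (deficient)


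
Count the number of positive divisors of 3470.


3470 = 2^1 × 5^1 × 347^1
d(3470) = (1+1) × (1+1) × (1+1) = 8

8 divisors


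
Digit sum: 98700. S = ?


9 + 8 + 7 + 0 + 0 = 24


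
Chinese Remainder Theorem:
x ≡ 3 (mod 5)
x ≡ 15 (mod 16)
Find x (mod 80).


M = 5*16 = 80
M1 = M/5 = 16, M2 = M/16 = 5
M1^(-1) mod 5 = 1, M2^(-1) mod 16 = 13
x = 3*16*1 + 15*5*13 = 1023
1023 mod 80 = 63
Check: 63 mod 5 = 3 ✓, 63 mod 16 = 15 ✓

x ≡ 63 (mod 80)


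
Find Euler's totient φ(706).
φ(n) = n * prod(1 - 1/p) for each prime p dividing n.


706 = 2 × 353
Prime factors: 2, 353
φ(706) = 706 × (1-1/2) × (1-1/353)
= 706 × 1/2 × 352/353 = 352

φ(706) = 352


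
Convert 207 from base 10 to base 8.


207 (base 10) = 207 (decimal)
207 (decimal) = 317 (base 8)


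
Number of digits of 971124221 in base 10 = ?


971124221 has 9 digits in base 10
floor(log10(971124221)) + 1 = floor(8.9873) + 1 = 9

9 digits (base 10)


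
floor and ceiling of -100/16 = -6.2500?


-100/16 = -6.2500
floor = -7
ceil = -6

floor = -7, ceil = -6


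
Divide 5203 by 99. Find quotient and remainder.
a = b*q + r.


5203 = 99 * 52 + 55
Check: 5148 + 55 = 5203

q = 52, r = 55


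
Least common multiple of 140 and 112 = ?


GCD(140, 112) = 28
LCM = 140*112/28 = 15680/28 = 560

LCM = 560


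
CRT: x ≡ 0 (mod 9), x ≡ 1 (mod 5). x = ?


M = 9*5 = 45
M1 = M/9 = 5, M2 = M/5 = 9
M1^(-1) mod 9 = 2, M2^(-1) mod 5 = 4
x = 0*5*2 + 1*9*4 = 36
36 mod 45 = 36
Check: 36 mod 9 = 0 ✓, 36 mod 5 = 1 ✓

x ≡ 36 (mod 45)


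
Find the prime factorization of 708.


708 / 2 = 354
354 / 2 = 177
177 / 3 = 59
59 / 59 = 1
708 = 2^2 × 3 × 59


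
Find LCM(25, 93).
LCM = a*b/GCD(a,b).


GCD(25, 93) = 1
LCM = 25*93/1 = 2325/1 = 2325

LCM = 2325


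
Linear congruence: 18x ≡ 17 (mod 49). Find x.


GCD(18, 49) = 1, unique solution
a^(-1) mod 49 = 30
x = 30 * 17 mod 49 = 20

x ≡ 20 (mod 49)


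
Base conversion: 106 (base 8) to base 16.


106 (base 8) = 70 (decimal)
70 (decimal) = 46 (base 16)


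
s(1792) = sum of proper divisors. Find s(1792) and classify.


Proper divisors: 1, 2, 4, 7, 8, 14, 16, 28, 32, 56, 64, 112, 128, 224, 256, 448, 896
Sum = 1 + 2 + 4 + 7 + 8 + 14 + 16 + 28 + 32 + 56 + 64 + 112 + 128 + 224 + 256 + 448 + 896 = 2296
2296 > 1792 → abundant

s(1792) = 2296 (abundant)


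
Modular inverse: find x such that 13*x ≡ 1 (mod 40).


Use the extended Euclidean algorithm on (40, 13); each row r = 40*s + 13*t:
r=40, s=1, t=0
r=13, s=0, t=1
q=3: r=1, s=1, t=-3   [40*(1) + 13*(-3) = 1]
q=13: r=0, s=-13, t=40   [40*(-13) + 13*(40) = 0]
GCD = 1 with t = -3, so 13*(-3) ≡ 1 (mod 40)
Inverse = -3 mod 40 = 37
Check: 13 * 37 = 481 ≡ 1 (mod 40)

13^(-1) ≡ 37 (mod 40)


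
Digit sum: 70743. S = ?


7 + 0 + 7 + 4 + 3 = 21


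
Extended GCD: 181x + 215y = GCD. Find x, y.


Tabular extended Euclidean (each row: r = 181*s + 215*t):
r=181, s=1, t=0
r=215, s=0, t=1
q=0: r=181, s=1, t=0   [181*(1) + 215*(0) = 181]
q=1: r=34, s=-1, t=1   [181*(-1) + 215*(1) = 34]
q=5: r=11, s=6, t=-5   [181*(6) + 215*(-5) = 11]
q=3: r=1, s=-19, t=16   [181*(-19) + 215*(16) = 1]
q=11: r=0, s=215, t=-181   [181*(215) + 215*(-181) = 0]
GCD = 1; from the row with r=1: x=-19, y=16
Check: 181*(-19) + 215*(16) = -3439 + 3440 = 1

GCD = 1, x = -19, y = 16


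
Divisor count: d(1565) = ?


1565 = 5^1 × 313^1
d(1565) = (1+1) × (1+1) = 4

4 divisors


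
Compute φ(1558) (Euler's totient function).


1558 = 2 × 19 × 41
Prime factors: 2, 19, 41
φ(1558) = 1558 × (1-1/2) × (1-1/19) × (1-1/41)
= 1558 × 1/2 × 18/19 × 40/41 = 720

φ(1558) = 720


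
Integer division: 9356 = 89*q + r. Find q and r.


9356 = 89 * 105 + 11
Check: 9345 + 11 = 9356

q = 105, r = 11


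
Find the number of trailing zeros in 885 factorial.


floor(885/5) = 177
floor(885/25) = 35
floor(885/125) = 7
floor(885/625) = 1
Total = 220

220 trailing zeros


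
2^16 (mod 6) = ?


2^1 mod 6 = 2
2^2 mod 6 = 4
2^3 mod 6 = 2
2^4 mod 6 = 4
2^5 mod 6 = 2
2^6 mod 6 = 4
2^7 mod 6 = 2
2^8 mod 6 = 4
2^9 mod 6 = 2
2^10 mod 6 = 4
2^11 mod 6 = 2
2^12 mod 6 = 4
2^13 mod 6 = 2
2^14 mod 6 = 4
2^15 mod 6 = 2
2^16 mod 6 = 4


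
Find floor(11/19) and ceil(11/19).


11/19 = 0.5789
floor = 0
ceil = 1

floor = 0, ceil = 1


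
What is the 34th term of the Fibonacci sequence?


Sequence: 1, 1, 2, 3, 5, 8, 13, 21, 34, 55, 89, 144, 233, 377, 610, 987, 1597, 2584, 4181, 6765, 10946, 17711, 28657, 46368, 75025, 121393, 196418, 317811, 514229, 832040, 1346269, 2178309, 3524578, 5702887
F(34) = 5702887


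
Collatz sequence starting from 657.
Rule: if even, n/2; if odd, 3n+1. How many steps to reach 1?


657 → 1972 → 986 → 493 → 1480 → 740 → 370 → 185 → 556 → 278 → 139 → 418 → 209 → 628 → 314 → 157 → 472 → 236 → 118 → 59 → 178 → 89 → 268 → 134 → 67 → 202 → 101 → 304 → 152 → 76 → 38 → 19 → 58 → 29 → 88 → 44 → 22 → 11 → 34 → 17 → 52 → 26 → 13 → 40 → 20 → 10 → 5 → 16 → 8 → 4 → 2 → 1
Total steps = 51

51 steps


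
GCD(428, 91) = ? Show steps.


428 = 4 * 91 + 64
91 = 1 * 64 + 27
64 = 2 * 27 + 10
27 = 2 * 10 + 7
10 = 1 * 7 + 3
7 = 2 * 3 + 1
3 = 3 * 1 + 0
GCD = 1


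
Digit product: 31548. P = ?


3 × 1 × 5 × 4 × 8 = 480


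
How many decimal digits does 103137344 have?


103137344 has 9 digits in base 10
floor(log10(103137344)) + 1 = floor(8.0134) + 1 = 9

9 digits (base 10)


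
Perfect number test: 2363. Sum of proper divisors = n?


Proper divisors of 2363: 1, 17, 139
Sum = 1 + 17 + 139 = 157

No, 2363 is not perfect (157 ≠ 2363)


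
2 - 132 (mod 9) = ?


2 - 132 = -130
-130 mod 9 = 5


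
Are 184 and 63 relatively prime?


Euclidean algorithm:
184 = 2 * 63 + 58
63 = 1 * 58 + 5
58 = 11 * 5 + 3
5 = 1 * 3 + 2
3 = 1 * 2 + 1
2 = 2 * 1 + 0
GCD(184, 63) = 1

Yes, coprime (GCD = 1)


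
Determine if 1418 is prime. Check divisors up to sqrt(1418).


1418 / 2 = 709 (exact division)
1418 is NOT prime.

No, 1418 is not prime


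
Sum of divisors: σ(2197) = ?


Divisors of 2197: 1, 13, 169, 2197
Sum = 1 + 13 + 169 + 2197 = 2380

σ(2197) = 2380


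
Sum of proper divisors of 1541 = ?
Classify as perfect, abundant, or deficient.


Proper divisors: 1, 23, 67
Sum = 1 + 23 + 67 = 91
91 < 1541 → deficient

s(1541) = 91 (deficient)


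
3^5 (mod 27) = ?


3^1 mod 27 = 3
3^2 mod 27 = 9
3^3 mod 27 = 0
3^4 mod 27 = 0
3^5 mod 27 = 0


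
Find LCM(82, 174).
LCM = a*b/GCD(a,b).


GCD(82, 174) = 2
LCM = 82*174/2 = 14268/2 = 7134

LCM = 7134


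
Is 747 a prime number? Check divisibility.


747 / 3 = 249 (exact division)
747 is NOT prime.

No, 747 is not prime


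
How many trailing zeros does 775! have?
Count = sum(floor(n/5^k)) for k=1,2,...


floor(775/5) = 155
floor(775/25) = 31
floor(775/125) = 6
floor(775/625) = 1
Total = 193

193 trailing zeros


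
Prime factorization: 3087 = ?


3087 / 3 = 1029
1029 / 3 = 343
343 / 7 = 49
49 / 7 = 7
7 / 7 = 1
3087 = 3^2 × 7^3


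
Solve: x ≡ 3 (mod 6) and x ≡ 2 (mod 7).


M = 6*7 = 42
M1 = M/6 = 7, M2 = M/7 = 6
M1^(-1) mod 6 = 1, M2^(-1) mod 7 = 6
x = 3*7*1 + 2*6*6 = 93
93 mod 42 = 9
Check: 9 mod 6 = 3 ✓, 9 mod 7 = 2 ✓

x ≡ 9 (mod 42)


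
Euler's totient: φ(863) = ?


863 = 863
Prime factors: 863
φ(863) = 863 × (1-1/863)
= 863 × 862/863 = 862

φ(863) = 862


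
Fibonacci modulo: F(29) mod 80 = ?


F(k) mod 80 for k=1..29:
1, 1, 2, 3, 5, 8, 13, 21, 34, 55, 9, 64, 73, 57, 50, 27, 77, 24, 21, 45, 66, 31, 17, 48, 65, 33, 18, 51, 69
F(29) mod 80 = 69


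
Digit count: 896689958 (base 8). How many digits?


896689958 in base 8 = 6534463446
Number of digits = 10

10 digits (base 8)


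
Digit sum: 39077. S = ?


3 + 9 + 0 + 7 + 7 = 26


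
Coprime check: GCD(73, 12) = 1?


Euclidean algorithm:
73 = 6 * 12 + 1
12 = 12 * 1 + 0
GCD(73, 12) = 1

Yes, coprime (GCD = 1)


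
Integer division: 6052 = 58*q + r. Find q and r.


6052 = 58 * 104 + 20
Check: 6032 + 20 = 6052

q = 104, r = 20


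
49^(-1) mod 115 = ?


Use the extended Euclidean algorithm on (115, 49); each row r = 115*s + 49*t:
r=115, s=1, t=0
r=49, s=0, t=1
q=2: r=17, s=1, t=-2   [115*(1) + 49*(-2) = 17]
q=2: r=15, s=-2, t=5   [115*(-2) + 49*(5) = 15]
q=1: r=2, s=3, t=-7   [115*(3) + 49*(-7) = 2]
q=7: r=1, s=-23, t=54   [115*(-23) + 49*(54) = 1]
q=2: r=0, s=49, t=-115   [115*(49) + 49*(-115) = 0]
GCD = 1 with t = 54, so 49*(54) ≡ 1 (mod 115)
Inverse = 54 mod 115 = 54
Check: 49 * 54 = 2646 ≡ 1 (mod 115)

49^(-1) ≡ 54 (mod 115)


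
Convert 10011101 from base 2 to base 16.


10011101 (base 2) = 157 (decimal)
157 (decimal) = 9D (base 16)


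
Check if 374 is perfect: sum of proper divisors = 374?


Proper divisors of 374: 1, 2, 11, 17, 22, 34, 187
Sum = 1 + 2 + 11 + 17 + 22 + 34 + 187 = 274

No, 374 is not perfect (274 ≠ 374)


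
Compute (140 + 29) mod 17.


140 + 29 = 169
169 mod 17 = 16


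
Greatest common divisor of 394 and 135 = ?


394 = 2 * 135 + 124
135 = 1 * 124 + 11
124 = 11 * 11 + 3
11 = 3 * 3 + 2
3 = 1 * 2 + 1
2 = 2 * 1 + 0
GCD = 1


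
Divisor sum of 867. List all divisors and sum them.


Divisors of 867: 1, 3, 17, 51, 289, 867
Sum = 1 + 3 + 17 + 51 + 289 + 867 = 1228

σ(867) = 1228


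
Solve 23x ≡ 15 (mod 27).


GCD(23, 27) = 1, unique solution
a^(-1) mod 27 = 20
x = 20 * 15 mod 27 = 3

x ≡ 3 (mod 27)


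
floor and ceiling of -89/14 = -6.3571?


-89/14 = -6.3571
floor = -7
ceil = -6

floor = -7, ceil = -6


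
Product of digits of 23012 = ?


2 × 3 × 0 × 1 × 2 = 0


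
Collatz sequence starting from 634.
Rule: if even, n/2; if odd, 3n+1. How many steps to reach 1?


634 → 317 → 952 → 476 → 238 → 119 → 358 → 179 → 538 → 269 → 808 → 404 → 202 → 101 → 304 → 152 → 76 → 38 → 19 → 58 → 29 → 88 → 44 → 22 → 11 → 34 → 17 → 52 → 26 → 13 → 40 → 20 → 10 → 5 → 16 → 8 → 4 → 2 → 1
Total steps = 38

38 steps


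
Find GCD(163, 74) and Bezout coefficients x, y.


Tabular extended Euclidean (each row: r = 163*s + 74*t):
r=163, s=1, t=0
r=74, s=0, t=1
q=2: r=15, s=1, t=-2   [163*(1) + 74*(-2) = 15]
q=4: r=14, s=-4, t=9   [163*(-4) + 74*(9) = 14]
q=1: r=1, s=5, t=-11   [163*(5) + 74*(-11) = 1]
q=14: r=0, s=-74, t=163   [163*(-74) + 74*(163) = 0]
GCD = 1; from the row with r=1: x=5, y=-11
Check: 163*(5) + 74*(-11) = 815 - 814 = 1

GCD = 1, x = 5, y = -11


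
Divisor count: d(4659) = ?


4659 = 3^1 × 1553^1
d(4659) = (1+1) × (1+1) = 4

4 divisors


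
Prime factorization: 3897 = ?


3897 / 3 = 1299
1299 / 3 = 433
433 / 433 = 1
3897 = 3^2 × 433


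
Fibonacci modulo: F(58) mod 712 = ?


F(k) mod 712 for k=1..58:
1, 1, 2, 3, 5, 8, 13, 21, 34, 55, 89, 144, 233, 377, 610, 275, 173, 448, 621, 357, 266, 623, 177, 88, 265, 353, 618, 259, 165, 424, 589, 301, 178, 479, 657, 424, 369, 81, 450, 531, 269, 88, 357, 445, 90, 535, 625, 448, 361, 97, 458, 555, 301, 144, 445, 589, 322, 199
F(58) mod 712 = 199


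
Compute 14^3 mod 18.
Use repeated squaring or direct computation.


14^1 mod 18 = 14
14^2 mod 18 = 16
14^3 mod 18 = 8


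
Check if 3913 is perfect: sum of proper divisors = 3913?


Proper divisors of 3913: 1, 7, 13, 43, 91, 301, 559
Sum = 1 + 7 + 13 + 43 + 91 + 301 + 559 = 1015

No, 3913 is not perfect (1015 ≠ 3913)


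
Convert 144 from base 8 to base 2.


144 (base 8) = 100 (decimal)
100 (decimal) = 1100100 (base 2)


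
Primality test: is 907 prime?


Check divisors up to sqrt(907) = 30.1164
No divisors found.
907 is prime.

Yes, 907 is prime


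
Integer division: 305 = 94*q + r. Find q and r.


305 = 94 * 3 + 23
Check: 282 + 23 = 305

q = 3, r = 23


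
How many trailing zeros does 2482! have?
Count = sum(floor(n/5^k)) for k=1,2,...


floor(2482/5) = 496
floor(2482/25) = 99
floor(2482/125) = 19
floor(2482/625) = 3
Total = 617

617 trailing zeros


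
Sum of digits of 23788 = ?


2 + 3 + 7 + 8 + 8 = 28


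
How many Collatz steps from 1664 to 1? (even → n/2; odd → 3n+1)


1664 → 832 → 416 → 208 → 104 → 52 → 26 → 13 → 40 → 20 → 10 → 5 → 16 → 8 → 4 → 2 → 1
Total steps = 16

16 steps


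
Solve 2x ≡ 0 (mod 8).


GCD(2, 8) = 2 divides 0
Divide: 1x ≡ 0 (mod 4)
x ≡ 0 (mod 4)


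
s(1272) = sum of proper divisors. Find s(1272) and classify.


Proper divisors: 1, 2, 3, 4, 6, 8, 12, 24, 53, 106, 159, 212, 318, 424, 636
Sum = 1 + 2 + 3 + 4 + 6 + 8 + 12 + 24 + 53 + 106 + 159 + 212 + 318 + 424 + 636 = 1968
1968 > 1272 → abundant

s(1272) = 1968 (abundant)


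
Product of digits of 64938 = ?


6 × 4 × 9 × 3 × 8 = 5184


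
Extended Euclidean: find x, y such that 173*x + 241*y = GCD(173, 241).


Tabular extended Euclidean (each row: r = 173*s + 241*t):
r=173, s=1, t=0
r=241, s=0, t=1
q=0: r=173, s=1, t=0   [173*(1) + 241*(0) = 173]
q=1: r=68, s=-1, t=1   [173*(-1) + 241*(1) = 68]
q=2: r=37, s=3, t=-2   [173*(3) + 241*(-2) = 37]
q=1: r=31, s=-4, t=3   [173*(-4) + 241*(3) = 31]
q=1: r=6, s=7, t=-5   [173*(7) + 241*(-5) = 6]
q=5: r=1, s=-39, t=28   [173*(-39) + 241*(28) = 1]
q=6: r=0, s=241, t=-173   [173*(241) + 241*(-173) = 0]
GCD = 1; from the row with r=1: x=-39, y=28
Check: 173*(-39) + 241*(28) = -6747 + 6748 = 1

GCD = 1, x = -39, y = 28


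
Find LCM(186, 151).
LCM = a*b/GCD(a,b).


GCD(186, 151) = 1
LCM = 186*151/1 = 28086/1 = 28086

LCM = 28086


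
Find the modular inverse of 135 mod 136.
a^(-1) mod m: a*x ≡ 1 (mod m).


Use the extended Euclidean algorithm on (136, 135); each row r = 136*s + 135*t:
r=136, s=1, t=0
r=135, s=0, t=1
q=1: r=1, s=1, t=-1   [136*(1) + 135*(-1) = 1]
q=135: r=0, s=-135, t=136   [136*(-135) + 135*(136) = 0]
GCD = 1 with t = -1, so 135*(-1) ≡ 1 (mod 136)
Inverse = -1 mod 136 = 135
Check: 135 * 135 = 18225 ≡ 1 (mod 136)

135^(-1) ≡ 135 (mod 136)


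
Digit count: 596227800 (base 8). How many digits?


596227800 in base 8 = 4342333330
Number of digits = 10

10 digits (base 8)


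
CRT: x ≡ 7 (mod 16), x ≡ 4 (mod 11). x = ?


M = 16*11 = 176
M1 = M/16 = 11, M2 = M/11 = 16
M1^(-1) mod 16 = 3, M2^(-1) mod 11 = 9
x = 7*11*3 + 4*16*9 = 807
807 mod 176 = 103
Check: 103 mod 16 = 7 ✓, 103 mod 11 = 4 ✓

x ≡ 103 (mod 176)


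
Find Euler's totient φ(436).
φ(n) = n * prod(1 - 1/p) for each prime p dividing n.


436 = 2^2 × 109
Prime factors: 2, 109
φ(436) = 436 × (1-1/2) × (1-1/109)
= 436 × 1/2 × 108/109 = 216

φ(436) = 216


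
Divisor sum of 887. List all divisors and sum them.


Divisors of 887: 1, 887
Sum = 1 + 887 = 888

σ(887) = 888


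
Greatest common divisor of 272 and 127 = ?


272 = 2 * 127 + 18
127 = 7 * 18 + 1
18 = 18 * 1 + 0
GCD = 1


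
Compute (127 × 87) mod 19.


127 × 87 = 11049
11049 mod 19 = 10


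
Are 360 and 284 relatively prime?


Euclidean algorithm:
360 = 1 * 284 + 76
284 = 3 * 76 + 56
76 = 1 * 56 + 20
56 = 2 * 20 + 16
20 = 1 * 16 + 4
16 = 4 * 4 + 0
GCD(360, 284) = 4

No, not coprime (GCD = 4)


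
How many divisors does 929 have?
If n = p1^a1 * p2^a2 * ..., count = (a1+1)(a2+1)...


929 = 929^1
d(929) = (1+1) = 2

2 divisors


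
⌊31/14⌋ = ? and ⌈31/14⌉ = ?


31/14 = 2.2143
floor = 2
ceil = 3

floor = 2, ceil = 3


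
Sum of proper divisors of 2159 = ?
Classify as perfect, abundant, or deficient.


Proper divisors: 1, 17, 127
Sum = 1 + 17 + 127 = 145
145 < 2159 → deficient

s(2159) = 145 (deficient)


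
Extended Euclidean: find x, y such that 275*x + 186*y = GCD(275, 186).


Tabular extended Euclidean (each row: r = 275*s + 186*t):
r=275, s=1, t=0
r=186, s=0, t=1
q=1: r=89, s=1, t=-1   [275*(1) + 186*(-1) = 89]
q=2: r=8, s=-2, t=3   [275*(-2) + 186*(3) = 8]
q=11: r=1, s=23, t=-34   [275*(23) + 186*(-34) = 1]
q=8: r=0, s=-186, t=275   [275*(-186) + 186*(275) = 0]
GCD = 1; from the row with r=1: x=23, y=-34
Check: 275*(23) + 186*(-34) = 6325 - 6324 = 1

GCD = 1, x = 23, y = -34


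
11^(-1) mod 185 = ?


Use the extended Euclidean algorithm on (185, 11); each row r = 185*s + 11*t:
r=185, s=1, t=0
r=11, s=0, t=1
q=16: r=9, s=1, t=-16   [185*(1) + 11*(-16) = 9]
q=1: r=2, s=-1, t=17   [185*(-1) + 11*(17) = 2]
q=4: r=1, s=5, t=-84   [185*(5) + 11*(-84) = 1]
q=2: r=0, s=-11, t=185   [185*(-11) + 11*(185) = 0]
GCD = 1 with t = -84, so 11*(-84) ≡ 1 (mod 185)
Inverse = -84 mod 185 = 101
Check: 11 * 101 = 1111 ≡ 1 (mod 185)

11^(-1) ≡ 101 (mod 185)


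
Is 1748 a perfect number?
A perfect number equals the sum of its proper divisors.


Proper divisors of 1748: 1, 2, 4, 19, 23, 38, 46, 76, 92, 437, 874
Sum = 1 + 2 + 4 + 19 + 23 + 38 + 46 + 76 + 92 + 437 + 874 = 1612

No, 1748 is not perfect (1612 ≠ 1748)


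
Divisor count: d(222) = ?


222 = 2^1 × 3^1 × 37^1
d(222) = (1+1) × (1+1) × (1+1) = 8

8 divisors


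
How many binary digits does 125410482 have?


125410482 in base 2 = 111011110011001110010110010
Number of digits = 27

27 digits (base 2)


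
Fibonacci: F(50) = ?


Sequence: 1, 1, 2, 3, 5, 8, 13, 21, 34, 55, 89, 144, 233, 377, 610, 987, 1597, 2584, 4181, 6765, 10946, 17711, 28657, 46368, 75025, 121393, 196418, 317811, 514229, 832040, 1346269, 2178309, 3524578, 5702887, 9227465, 14930352, 24157817, 39088169, 63245986, 102334155, 165580141, 267914296, 433494437, 701408733, 1134903170, 1836311903, 2971215073, 4807526976, 7778742049, 12586269025
F(50) = 12586269025


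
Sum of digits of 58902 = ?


5 + 8 + 9 + 0 + 2 = 24


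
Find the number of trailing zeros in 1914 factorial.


floor(1914/5) = 382
floor(1914/25) = 76
floor(1914/125) = 15
floor(1914/625) = 3
Total = 476

476 trailing zeros


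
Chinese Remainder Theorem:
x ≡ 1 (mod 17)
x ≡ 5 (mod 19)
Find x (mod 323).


M = 17*19 = 323
M1 = M/17 = 19, M2 = M/19 = 17
M1^(-1) mod 17 = 9, M2^(-1) mod 19 = 9
x = 1*19*9 + 5*17*9 = 936
936 mod 323 = 290
Check: 290 mod 17 = 1 ✓, 290 mod 19 = 5 ✓

x ≡ 290 (mod 323)


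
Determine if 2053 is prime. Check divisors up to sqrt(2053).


Check divisors up to sqrt(2053) = 45.3100
No divisors found.
2053 is prime.

Yes, 2053 is prime


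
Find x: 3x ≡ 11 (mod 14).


GCD(3, 14) = 1, unique solution
a^(-1) mod 14 = 5
x = 5 * 11 mod 14 = 13

x ≡ 13 (mod 14)


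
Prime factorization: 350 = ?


350 / 2 = 175
175 / 5 = 35
35 / 5 = 7
7 / 7 = 1
350 = 2 × 5^2 × 7


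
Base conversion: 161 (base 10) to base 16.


161 (base 10) = 161 (decimal)
161 (decimal) = A1 (base 16)


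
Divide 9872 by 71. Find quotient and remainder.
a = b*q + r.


9872 = 71 * 139 + 3
Check: 9869 + 3 = 9872

q = 139, r = 3


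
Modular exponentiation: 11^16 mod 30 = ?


11^1 mod 30 = 11
11^2 mod 30 = 1
11^3 mod 30 = 11
11^4 mod 30 = 1
11^5 mod 30 = 11
11^6 mod 30 = 1
11^7 mod 30 = 11
11^8 mod 30 = 1
11^9 mod 30 = 11
11^10 mod 30 = 1
11^11 mod 30 = 11
11^12 mod 30 = 1
11^13 mod 30 = 11
11^14 mod 30 = 1
11^15 mod 30 = 11
11^16 mod 30 = 1


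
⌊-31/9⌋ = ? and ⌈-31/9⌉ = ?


-31/9 = -3.4444
floor = -4
ceil = -3

floor = -4, ceil = -3


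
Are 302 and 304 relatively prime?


Euclidean algorithm:
304 = 1 * 302 + 2
302 = 151 * 2 + 0
GCD(302, 304) = 2

No, not coprime (GCD = 2)


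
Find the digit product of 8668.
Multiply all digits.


8 × 6 × 6 × 8 = 2304


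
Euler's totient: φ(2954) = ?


2954 = 2 × 7 × 211
Prime factors: 2, 7, 211
φ(2954) = 2954 × (1-1/2) × (1-1/7) × (1-1/211)
= 2954 × 1/2 × 6/7 × 210/211 = 1260

φ(2954) = 1260


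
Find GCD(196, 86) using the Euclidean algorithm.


196 = 2 * 86 + 24
86 = 3 * 24 + 14
24 = 1 * 14 + 10
14 = 1 * 10 + 4
10 = 2 * 4 + 2
4 = 2 * 2 + 0
GCD = 2


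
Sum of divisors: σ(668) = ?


Divisors of 668: 1, 2, 4, 167, 334, 668
Sum = 1 + 2 + 4 + 167 + 334 + 668 = 1176

σ(668) = 1176


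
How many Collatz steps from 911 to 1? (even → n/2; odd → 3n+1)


911 → 2734 → 1367 → 4102 → 2051 → 6154 → 3077 → 9232 → 4616 → 2308 → 1154 → 577 → 1732 → 866 → 433 → 1300 → 650 → 325 → 976 → 488 → 244 → 122 → 61 → 184 → 92 → 46 → 23 → 70 → 35 → 106 → 53 → 160 → 80 → 40 → 20 → 10 → 5 → 16 → 8 → 4 → 2 → 1
Total steps = 41

41 steps


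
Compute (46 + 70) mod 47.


46 + 70 = 116
116 mod 47 = 22


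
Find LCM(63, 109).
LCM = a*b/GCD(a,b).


GCD(63, 109) = 1
LCM = 63*109/1 = 6867/1 = 6867

LCM = 6867


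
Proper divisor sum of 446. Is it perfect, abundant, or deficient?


Proper divisors: 1, 2, 223
Sum = 1 + 2 + 223 = 226
226 < 446 → deficient

s(446) = 226 (deficient)


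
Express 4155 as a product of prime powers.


4155 / 3 = 1385
1385 / 5 = 277
277 / 277 = 1
4155 = 3 × 5 × 277


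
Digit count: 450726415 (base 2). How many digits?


450726415 in base 2 = 11010110111011000101000001111
Number of digits = 29

29 digits (base 2)


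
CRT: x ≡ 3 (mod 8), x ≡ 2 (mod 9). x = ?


M = 8*9 = 72
M1 = M/8 = 9, M2 = M/9 = 8
M1^(-1) mod 8 = 1, M2^(-1) mod 9 = 8
x = 3*9*1 + 2*8*8 = 155
155 mod 72 = 11
Check: 11 mod 8 = 3 ✓, 11 mod 9 = 2 ✓

x ≡ 11 (mod 72)


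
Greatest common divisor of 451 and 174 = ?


451 = 2 * 174 + 103
174 = 1 * 103 + 71
103 = 1 * 71 + 32
71 = 2 * 32 + 7
32 = 4 * 7 + 4
7 = 1 * 4 + 3
4 = 1 * 3 + 1
3 = 3 * 1 + 0
GCD = 1


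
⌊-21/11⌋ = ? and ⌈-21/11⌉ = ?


-21/11 = -1.9091
floor = -2
ceil = -1

floor = -2, ceil = -1


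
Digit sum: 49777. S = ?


4 + 9 + 7 + 7 + 7 = 34


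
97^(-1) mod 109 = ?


Use the extended Euclidean algorithm on (109, 97); each row r = 109*s + 97*t:
r=109, s=1, t=0
r=97, s=0, t=1
q=1: r=12, s=1, t=-1   [109*(1) + 97*(-1) = 12]
q=8: r=1, s=-8, t=9   [109*(-8) + 97*(9) = 1]
q=12: r=0, s=97, t=-109   [109*(97) + 97*(-109) = 0]
GCD = 1 with t = 9, so 97*(9) ≡ 1 (mod 109)
Inverse = 9 mod 109 = 9
Check: 97 * 9 = 873 ≡ 1 (mod 109)

97^(-1) ≡ 9 (mod 109)


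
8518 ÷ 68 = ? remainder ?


8518 = 68 * 125 + 18
Check: 8500 + 18 = 8518

q = 125, r = 18


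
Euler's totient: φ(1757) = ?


1757 = 7 × 251
Prime factors: 7, 251
φ(1757) = 1757 × (1-1/7) × (1-1/251)
= 1757 × 6/7 × 250/251 = 1500

φ(1757) = 1500


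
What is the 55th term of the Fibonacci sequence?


Sequence: 1, 1, 2, 3, 5, 8, 13, 21, 34, 55, 89, 144, 233, 377, 610, 987, 1597, 2584, 4181, 6765, 10946, 17711, 28657, 46368, 75025, 121393, 196418, 317811, 514229, 832040, 1346269, 2178309, 3524578, 5702887, 9227465, 14930352, 24157817, 39088169, 63245986, 102334155, 165580141, 267914296, 433494437, 701408733, 1134903170, 1836311903, 2971215073, 4807526976, 7778742049, 12586269025, 20365011074, 32951280099, 53316291173, 86267571272, 139583862445
F(55) = 139583862445


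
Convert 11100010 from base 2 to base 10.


11100010 (base 2) = 226 (decimal)
226 (decimal) = 226 (base 10)


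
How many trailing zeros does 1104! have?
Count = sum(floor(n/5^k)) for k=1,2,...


floor(1104/5) = 220
floor(1104/25) = 44
floor(1104/125) = 8
floor(1104/625) = 1
Total = 273

273 trailing zeros


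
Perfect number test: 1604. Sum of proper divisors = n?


Proper divisors of 1604: 1, 2, 4, 401, 802
Sum = 1 + 2 + 4 + 401 + 802 = 1210

No, 1604 is not perfect (1210 ≠ 1604)


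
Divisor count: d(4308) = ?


4308 = 2^2 × 3^1 × 359^1
d(4308) = (2+1) × (1+1) × (1+1) = 12

12 divisors


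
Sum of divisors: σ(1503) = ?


Divisors of 1503: 1, 3, 9, 167, 501, 1503
Sum = 1 + 3 + 9 + 167 + 501 + 1503 = 2184

σ(1503) = 2184


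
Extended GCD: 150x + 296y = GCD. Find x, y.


Tabular extended Euclidean (each row: r = 150*s + 296*t):
r=150, s=1, t=0
r=296, s=0, t=1
q=0: r=150, s=1, t=0   [150*(1) + 296*(0) = 150]
q=1: r=146, s=-1, t=1   [150*(-1) + 296*(1) = 146]
q=1: r=4, s=2, t=-1   [150*(2) + 296*(-1) = 4]
q=36: r=2, s=-73, t=37   [150*(-73) + 296*(37) = 2]
q=2: r=0, s=148, t=-75   [150*(148) + 296*(-75) = 0]
GCD = 2; from the row with r=2: x=-73, y=37
Check: 150*(-73) + 296*(37) = -10950 + 10952 = 2

GCD = 2, x = -73, y = 37


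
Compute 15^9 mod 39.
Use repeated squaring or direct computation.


15^1 mod 39 = 15
15^2 mod 39 = 30
15^3 mod 39 = 21
15^4 mod 39 = 3
15^5 mod 39 = 6
15^6 mod 39 = 12
15^7 mod 39 = 24
15^8 mod 39 = 9
15^9 mod 39 = 18


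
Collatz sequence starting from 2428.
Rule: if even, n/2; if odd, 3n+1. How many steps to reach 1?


2428 → 1214 → 607 → 1822 → 911 → 2734 → 1367 → 4102 → 2051 → 6154 → 3077 → 9232 → 4616 → 2308 → 1154 → 577 → 1732 → 866 → 433 → 1300 → 650 → 325 → 976 → 488 → 244 → 122 → 61 → 184 → 92 → 46 → 23 → 70 → 35 → 106 → 53 → 160 → 80 → 40 → 20 → 10 → 5 → 16 → 8 → 4 → 2 → 1
Total steps = 45

45 steps


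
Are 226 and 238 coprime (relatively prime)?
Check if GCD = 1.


Euclidean algorithm:
238 = 1 * 226 + 12
226 = 18 * 12 + 10
12 = 1 * 10 + 2
10 = 5 * 2 + 0
GCD(226, 238) = 2

No, not coprime (GCD = 2)


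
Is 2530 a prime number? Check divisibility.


2530 / 2 = 1265 (exact division)
2530 is NOT prime.

No, 2530 is not prime


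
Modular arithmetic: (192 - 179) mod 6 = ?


192 - 179 = 13
13 mod 6 = 1


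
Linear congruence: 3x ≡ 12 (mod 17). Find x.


GCD(3, 17) = 1, unique solution
a^(-1) mod 17 = 6
x = 6 * 12 mod 17 = 4

x ≡ 4 (mod 17)


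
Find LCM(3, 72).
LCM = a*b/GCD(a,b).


GCD(3, 72) = 3
LCM = 3*72/3 = 216/3 = 72

LCM = 72


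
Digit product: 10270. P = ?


1 × 0 × 2 × 7 × 0 = 0


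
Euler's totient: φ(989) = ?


989 = 23 × 43
Prime factors: 23, 43
φ(989) = 989 × (1-1/23) × (1-1/43)
= 989 × 22/23 × 42/43 = 924

φ(989) = 924


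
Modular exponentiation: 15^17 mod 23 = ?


15^1 mod 23 = 15
15^2 mod 23 = 18
15^3 mod 23 = 17
15^4 mod 23 = 2
15^5 mod 23 = 7
15^6 mod 23 = 13
15^7 mod 23 = 11
15^8 mod 23 = 4
15^9 mod 23 = 14
15^10 mod 23 = 3
15^11 mod 23 = 22
15^12 mod 23 = 8
15^13 mod 23 = 5
15^14 mod 23 = 6
15^15 mod 23 = 21
15^16 mod 23 = 16
15^17 mod 23 = 10


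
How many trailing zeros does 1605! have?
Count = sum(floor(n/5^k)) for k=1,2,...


floor(1605/5) = 321
floor(1605/25) = 64
floor(1605/125) = 12
floor(1605/625) = 2
Total = 399

399 trailing zeros


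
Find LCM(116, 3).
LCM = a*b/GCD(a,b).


GCD(116, 3) = 1
LCM = 116*3/1 = 348/1 = 348

LCM = 348


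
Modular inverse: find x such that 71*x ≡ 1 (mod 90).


Use the extended Euclidean algorithm on (90, 71); each row r = 90*s + 71*t:
r=90, s=1, t=0
r=71, s=0, t=1
q=1: r=19, s=1, t=-1   [90*(1) + 71*(-1) = 19]
q=3: r=14, s=-3, t=4   [90*(-3) + 71*(4) = 14]
q=1: r=5, s=4, t=-5   [90*(4) + 71*(-5) = 5]
q=2: r=4, s=-11, t=14   [90*(-11) + 71*(14) = 4]
q=1: r=1, s=15, t=-19   [90*(15) + 71*(-19) = 1]
q=4: r=0, s=-71, t=90   [90*(-71) + 71*(90) = 0]
GCD = 1 with t = -19, so 71*(-19) ≡ 1 (mod 90)
Inverse = -19 mod 90 = 71
Check: 71 * 71 = 5041 ≡ 1 (mod 90)

71^(-1) ≡ 71 (mod 90)


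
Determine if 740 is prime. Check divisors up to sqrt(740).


740 / 2 = 370 (exact division)
740 is NOT prime.

No, 740 is not prime


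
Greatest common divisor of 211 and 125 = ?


211 = 1 * 125 + 86
125 = 1 * 86 + 39
86 = 2 * 39 + 8
39 = 4 * 8 + 7
8 = 1 * 7 + 1
7 = 7 * 1 + 0
GCD = 1


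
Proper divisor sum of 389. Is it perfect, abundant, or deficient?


Proper divisors: 1
Sum = 1 = 1
1 < 389 → deficient

s(389) = 1 (deficient)


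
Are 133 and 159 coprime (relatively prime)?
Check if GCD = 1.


Euclidean algorithm:
159 = 1 * 133 + 26
133 = 5 * 26 + 3
26 = 8 * 3 + 2
3 = 1 * 2 + 1
2 = 2 * 1 + 0
GCD(133, 159) = 1

Yes, coprime (GCD = 1)


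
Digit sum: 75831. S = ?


7 + 5 + 8 + 3 + 1 = 24


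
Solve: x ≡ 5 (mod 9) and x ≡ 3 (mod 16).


M = 9*16 = 144
M1 = M/9 = 16, M2 = M/16 = 9
M1^(-1) mod 9 = 4, M2^(-1) mod 16 = 9
x = 5*16*4 + 3*9*9 = 563
563 mod 144 = 131
Check: 131 mod 9 = 5 ✓, 131 mod 16 = 3 ✓

x ≡ 131 (mod 144)


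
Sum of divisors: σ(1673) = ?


Divisors of 1673: 1, 7, 239, 1673
Sum = 1 + 7 + 239 + 1673 = 1920

σ(1673) = 1920


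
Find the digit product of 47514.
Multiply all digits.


4 × 7 × 5 × 1 × 4 = 560


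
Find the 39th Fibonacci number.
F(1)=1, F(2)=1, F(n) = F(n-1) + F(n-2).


Sequence: 1, 1, 2, 3, 5, 8, 13, 21, 34, 55, 89, 144, 233, 377, 610, 987, 1597, 2584, 4181, 6765, 10946, 17711, 28657, 46368, 75025, 121393, 196418, 317811, 514229, 832040, 1346269, 2178309, 3524578, 5702887, 9227465, 14930352, 24157817, 39088169, 63245986
F(39) = 63245986


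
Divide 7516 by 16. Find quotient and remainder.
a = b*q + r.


7516 = 16 * 469 + 12
Check: 7504 + 12 = 7516

q = 469, r = 12


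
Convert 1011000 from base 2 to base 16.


1011000 (base 2) = 88 (decimal)
88 (decimal) = 58 (base 16)


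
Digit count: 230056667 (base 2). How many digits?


230056667 in base 2 = 1101101101100110001011011011
Number of digits = 28

28 digits (base 2)


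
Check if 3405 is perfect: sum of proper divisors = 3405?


Proper divisors of 3405: 1, 3, 5, 15, 227, 681, 1135
Sum = 1 + 3 + 5 + 15 + 227 + 681 + 1135 = 2067

No, 3405 is not perfect (2067 ≠ 3405)


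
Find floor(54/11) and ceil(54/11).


54/11 = 4.9091
floor = 4
ceil = 5

floor = 4, ceil = 5


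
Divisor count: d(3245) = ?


3245 = 5^1 × 11^1 × 59^1
d(3245) = (1+1) × (1+1) × (1+1) = 8

8 divisors


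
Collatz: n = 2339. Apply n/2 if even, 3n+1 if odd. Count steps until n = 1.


2339 → 7018 → 3509 → 10528 → 5264 → 2632 → 1316 → 658 → 329 → 988 → 494 → 247 → 742 → 371 → 1114 → 557 → 1672 → 836 → 418 → 209 → 628 → 314 → 157 → 472 → 236 → 118 → 59 → 178 → 89 → 268 → 134 → 67 → 202 → 101 → 304 → 152 → 76 → 38 → 19 → 58 → 29 → 88 → 44 → 22 → 11 → 34 → 17 → 52 → 26 → 13 → 40 → 20 → 10 → 5 → 16 → 8 → 4 → 2 → 1
Total steps = 58

58 steps


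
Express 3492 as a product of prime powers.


3492 / 2 = 1746
1746 / 2 = 873
873 / 3 = 291
291 / 3 = 97
97 / 97 = 1
3492 = 2^2 × 3^2 × 97


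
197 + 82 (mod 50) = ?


197 + 82 = 279
279 mod 50 = 29


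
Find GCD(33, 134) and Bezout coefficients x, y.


Tabular extended Euclidean (each row: r = 33*s + 134*t):
r=33, s=1, t=0
r=134, s=0, t=1
q=0: r=33, s=1, t=0   [33*(1) + 134*(0) = 33]
q=4: r=2, s=-4, t=1   [33*(-4) + 134*(1) = 2]
q=16: r=1, s=65, t=-16   [33*(65) + 134*(-16) = 1]
q=2: r=0, s=-134, t=33   [33*(-134) + 134*(33) = 0]
GCD = 1; from the row with r=1: x=65, y=-16
Check: 33*(65) + 134*(-16) = 2145 - 2144 = 1

GCD = 1, x = 65, y = -16


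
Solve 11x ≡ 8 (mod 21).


GCD(11, 21) = 1, unique solution
a^(-1) mod 21 = 2
x = 2 * 8 mod 21 = 16

x ≡ 16 (mod 21)


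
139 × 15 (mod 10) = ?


139 × 15 = 2085
2085 mod 10 = 5


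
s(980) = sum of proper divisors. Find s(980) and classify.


Proper divisors: 1, 2, 4, 5, 7, 10, 14, 20, 28, 35, 49, 70, 98, 140, 196, 245, 490
Sum = 1 + 2 + 4 + 5 + 7 + 10 + 14 + 20 + 28 + 35 + 49 + 70 + 98 + 140 + 196 + 245 + 490 = 1414
1414 > 980 → abundant

s(980) = 1414 (abundant)


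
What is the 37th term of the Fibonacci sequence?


Sequence: 1, 1, 2, 3, 5, 8, 13, 21, 34, 55, 89, 144, 233, 377, 610, 987, 1597, 2584, 4181, 6765, 10946, 17711, 28657, 46368, 75025, 121393, 196418, 317811, 514229, 832040, 1346269, 2178309, 3524578, 5702887, 9227465, 14930352, 24157817
F(37) = 24157817


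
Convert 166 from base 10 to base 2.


166 (base 10) = 166 (decimal)
166 (decimal) = 10100110 (base 2)


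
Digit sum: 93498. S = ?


9 + 3 + 4 + 9 + 8 = 33


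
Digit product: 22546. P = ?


2 × 2 × 5 × 4 × 6 = 480


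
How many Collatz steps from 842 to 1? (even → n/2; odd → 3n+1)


842 → 421 → 1264 → 632 → 316 → 158 → 79 → 238 → 119 → 358 → 179 → 538 → 269 → 808 → 404 → 202 → 101 → 304 → 152 → 76 → 38 → 19 → 58 → 29 → 88 → 44 → 22 → 11 → 34 → 17 → 52 → 26 → 13 → 40 → 20 → 10 → 5 → 16 → 8 → 4 → 2 → 1
Total steps = 41

41 steps
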